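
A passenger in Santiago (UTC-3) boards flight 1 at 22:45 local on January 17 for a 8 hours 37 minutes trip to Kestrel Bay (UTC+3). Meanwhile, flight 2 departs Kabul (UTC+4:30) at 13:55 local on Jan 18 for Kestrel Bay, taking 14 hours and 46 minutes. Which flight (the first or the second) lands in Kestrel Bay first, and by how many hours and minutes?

the first, by 13 hours 49 minutes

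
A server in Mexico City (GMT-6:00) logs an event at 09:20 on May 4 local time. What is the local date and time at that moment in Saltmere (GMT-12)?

03:20 on May 4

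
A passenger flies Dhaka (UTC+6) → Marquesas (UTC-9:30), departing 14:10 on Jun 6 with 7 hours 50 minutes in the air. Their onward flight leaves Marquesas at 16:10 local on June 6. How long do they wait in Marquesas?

Convert departure to UTC: 14:10 − 6:00 = 08:10 UTC on Jun 6.
Add 7 hours 50 minutes flight time → 16:00 UTC.
Marquesas is UTC−9:30, so local arrival = 16:00 − 9:30 = 06:30 on Jun 6.
Layover = 16:10 − 06:30 = 9 hours 40 minutes.

9 hours 40 minutes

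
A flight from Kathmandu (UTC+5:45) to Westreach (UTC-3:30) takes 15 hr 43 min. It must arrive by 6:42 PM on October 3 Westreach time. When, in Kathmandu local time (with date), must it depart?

Target arrival in UTC: 6:42 PM + 3:30 = 10:12 PM on Oct 3.
Subtract 15 hours and 43 minutes → departure 6:29 AM UTC on Oct 3.
Kathmandu is UTC+5:45: 6:29 AM + 5:45 = 12:14 PM on Oct 3.

12:14 PM on October 3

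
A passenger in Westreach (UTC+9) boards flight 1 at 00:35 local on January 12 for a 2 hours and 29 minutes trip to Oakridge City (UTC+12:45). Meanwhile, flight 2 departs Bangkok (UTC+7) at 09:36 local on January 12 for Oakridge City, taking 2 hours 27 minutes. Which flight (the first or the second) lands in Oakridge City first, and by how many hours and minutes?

Flight 1 in UTC: 00:35 − 9:00 = 15:35 on Jan 11.
+2 hours 29 minutes → arrive 18:04 UTC on Jan 11.
Flight 2 in UTC: 09:36 − 7:00 = 02:36 on Jan 12.
+2 hours and 27 minutes → arrive 05:03 UTC on Jan 12.
Flight 1 lands earlier by 10 hours 59 minutes.

the first, by 10 hours 59 minutes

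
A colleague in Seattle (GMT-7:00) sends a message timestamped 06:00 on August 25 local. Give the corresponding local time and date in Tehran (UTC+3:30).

In UTC: 06:00 + 7:00 = 13:00 on Aug 25.
Tehran is UTC+3:30: 13:00 + 3:30 = 16:30 on Aug 25.

16:30 on August 25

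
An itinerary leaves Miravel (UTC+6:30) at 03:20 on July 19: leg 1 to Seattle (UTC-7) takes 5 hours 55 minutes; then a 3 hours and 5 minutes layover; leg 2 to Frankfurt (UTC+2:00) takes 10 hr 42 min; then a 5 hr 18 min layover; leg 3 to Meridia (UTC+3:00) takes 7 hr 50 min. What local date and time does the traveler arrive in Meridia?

08:40 on July 20

Convert departure to UTC: 03:20 − 6:30 = 20:50 UTC on Jul 18.
Add 5 hours and 55 minutes leg 1 → 02:45 UTC (Jul 19).
Add 3 hours and 5 minutes layover in Seattle → 05:50 UTC.
Add 10 hours 42 minutes leg 2 → 16:32 UTC.
Add 5 hours 18 minutes layover in Frankfurt → 21:50 UTC.
Add 7 hours and 50 minutes leg 3 → 05:40 UTC (Jul 20).
Meridia is UTC+3:00, so local arrival = 05:40 + 3:00 = 08:40 on Jul 20.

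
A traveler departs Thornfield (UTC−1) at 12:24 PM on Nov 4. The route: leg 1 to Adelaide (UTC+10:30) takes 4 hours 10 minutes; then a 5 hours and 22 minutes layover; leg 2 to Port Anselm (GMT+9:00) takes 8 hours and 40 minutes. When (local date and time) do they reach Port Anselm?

4:36 PM on November 5

Convert departure to UTC: 12:24 PM + 1:00 = 1:24 PM UTC on Nov 4.
Add 4 hours 10 minutes leg 1 → 5:34 PM UTC.
Add 5 hours and 22 minutes layover in Adelaide → 10:56 PM UTC.
Add 8 hours and 40 minutes leg 2 → 7:36 AM UTC (Nov 5).
Port Anselm is UTC+9:00, so local arrival = 7:36 AM + 9:00 = 4:36 PM on Nov 5.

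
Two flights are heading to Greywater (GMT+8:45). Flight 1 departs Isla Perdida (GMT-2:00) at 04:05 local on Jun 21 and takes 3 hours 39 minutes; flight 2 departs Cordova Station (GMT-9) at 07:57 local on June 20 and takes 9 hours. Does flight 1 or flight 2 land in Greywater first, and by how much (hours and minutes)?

the second, by 7 hours 47 minutes

Flight 1 in UTC: 04:05 + 2:00 = 06:05 on Jun 21.
+3 hours and 39 minutes → arrive 09:44 UTC on Jun 21.
Flight 2 in UTC: 07:57 + 9:00 = 16:57 on Jun 20.
+9 hours → arrive 01:57 UTC on Jun 21.
Flight 2 lands earlier by 7 hours 47 minutes.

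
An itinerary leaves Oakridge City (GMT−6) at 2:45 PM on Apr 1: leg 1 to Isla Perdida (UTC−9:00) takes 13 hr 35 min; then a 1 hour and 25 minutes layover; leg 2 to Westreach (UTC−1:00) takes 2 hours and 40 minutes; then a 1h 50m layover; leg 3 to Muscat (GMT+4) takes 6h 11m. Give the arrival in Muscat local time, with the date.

Convert departure to UTC: 2:45 PM + 6:00 = 8:45 PM UTC on Apr 1.
Add 13 hours and 35 minutes leg 1 → 10:20 AM UTC (Apr 2).
Add 1 hour 25 minutes layover in Isla Perdida → 11:45 AM UTC.
Add 2 hours and 40 minutes leg 2 → 2:25 PM UTC.
Add 1 hour 50 minutes layover in Westreach → 4:15 PM UTC.
Add 6 hours and 11 minutes leg 3 → 10:26 PM UTC.
Muscat is UTC+4:00, so local arrival = 10:26 PM + 4:00 = 2:26 AM on Apr 3.

2:26 AM on April 3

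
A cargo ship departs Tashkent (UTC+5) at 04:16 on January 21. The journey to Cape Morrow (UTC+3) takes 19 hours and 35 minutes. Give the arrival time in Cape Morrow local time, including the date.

21:51 on January 21

Convert departure to UTC: 04:16 − 5:00 = 23:16 UTC on Jan 20.
Add 19 hours and 35 minutes travel time → 18:51 UTC (Jan 21).
Cape Morrow is UTC+3:00, so local arrival = 18:51 + 3:00 = 21:51 on Jan 21.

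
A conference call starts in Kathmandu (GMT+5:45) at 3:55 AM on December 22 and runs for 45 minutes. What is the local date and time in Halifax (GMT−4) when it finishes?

Halifax is 9:45 behind Kathmandu.
After 45 minutes it is 4:40 AM in Kathmandu.
Shift by the zone difference: 4:40 AM − 9:45 = 6:55 PM on Dec 21 in Halifax.

6:55 PM on December 21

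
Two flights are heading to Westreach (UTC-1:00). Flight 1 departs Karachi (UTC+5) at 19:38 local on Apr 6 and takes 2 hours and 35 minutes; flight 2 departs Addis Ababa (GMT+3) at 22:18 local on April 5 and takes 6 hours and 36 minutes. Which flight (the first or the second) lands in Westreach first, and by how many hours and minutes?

the second, by 15 hours 19 minutes

Flight 1 in UTC: 19:38 − 5:00 = 14:38 on Apr 6.
+2 hours and 35 minutes → arrive 17:13 UTC on Apr 6.
Flight 2 in UTC: 22:18 − 3:00 = 19:18 on Apr 5.
+6 hours and 36 minutes → arrive 01:54 UTC on Apr 6.
Flight 2 lands earlier by 15 hours 19 minutes.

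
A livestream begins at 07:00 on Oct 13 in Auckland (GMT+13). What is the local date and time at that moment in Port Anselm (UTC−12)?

06:00 on Oct 12

In UTC: 07:00 − 13:00 = 18:00 on Oct 12.
Port Anselm is UTC−12:00: 18:00 − 12:00 = 06:00 on Oct 12.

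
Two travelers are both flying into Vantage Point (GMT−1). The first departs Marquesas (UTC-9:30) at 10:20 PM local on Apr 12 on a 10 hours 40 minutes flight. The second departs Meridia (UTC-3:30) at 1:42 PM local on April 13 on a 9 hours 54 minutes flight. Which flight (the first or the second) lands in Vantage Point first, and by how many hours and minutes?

Flight 1 in UTC: 10:20 PM + 9:30 = 7:50 AM on Apr 13.
+10 hours 40 minutes → arrive 6:30 PM UTC on Apr 13.
Flight 2 in UTC: 1:42 PM + 3:30 = 5:12 PM on Apr 13.
+9 hours 54 minutes → arrive 3:06 AM UTC on Apr 14.
Flight 1 lands earlier by 8 hours 36 minutes.

the first, by 8 hours 36 minutes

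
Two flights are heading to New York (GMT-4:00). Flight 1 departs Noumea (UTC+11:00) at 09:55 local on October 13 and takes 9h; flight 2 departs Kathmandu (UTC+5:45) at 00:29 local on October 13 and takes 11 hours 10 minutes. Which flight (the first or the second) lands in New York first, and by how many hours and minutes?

Flight 1 in UTC: 09:55 − 11:00 = 22:55 on Oct 12.
+9 hours → arrive 07:55 UTC on Oct 13.
Flight 2 in UTC: 00:29 − 5:45 = 18:44 on Oct 12.
+11 hours and 10 minutes → arrive 05:54 UTC on Oct 13.
Flight 2 lands earlier by 2 hours 1 minute.

the second, by 2 hours 1 minute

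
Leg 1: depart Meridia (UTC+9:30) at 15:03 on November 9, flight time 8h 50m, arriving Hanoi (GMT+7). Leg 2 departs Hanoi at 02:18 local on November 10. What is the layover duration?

Convert departure to UTC: 15:03 − 9:30 = 05:33 UTC on Nov 9.
Add 8 hours 50 minutes flight time → 14:23 UTC.
Hanoi is UTC+7:00, so local arrival = 14:23 + 7:00 = 21:23 on Nov 9.
Layover = 02:18 − 21:23 (+1 day) = 4 hours 55 minutes.

4 hours 55 minutes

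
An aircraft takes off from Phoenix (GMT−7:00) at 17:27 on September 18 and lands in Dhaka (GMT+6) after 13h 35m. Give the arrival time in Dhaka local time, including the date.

20:02 on September 19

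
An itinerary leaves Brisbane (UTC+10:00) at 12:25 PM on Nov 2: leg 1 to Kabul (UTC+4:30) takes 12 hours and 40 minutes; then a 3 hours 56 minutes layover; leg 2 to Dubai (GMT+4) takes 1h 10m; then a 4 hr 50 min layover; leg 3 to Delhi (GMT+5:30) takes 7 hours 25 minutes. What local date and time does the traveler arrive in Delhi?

1:56 PM on Nov 3

Convert departure to UTC: 12:25 PM − 10:00 = 2:25 AM UTC on Nov 2.
Add 12 hours and 40 minutes leg 1 → 3:05 PM UTC.
Add 3 hours 56 minutes layover in Kabul → 7:01 PM UTC.
Add 1 hour 10 minutes leg 2 → 8:11 PM UTC.
Add 4 hours 50 minutes layover in Dubai → 1:01 AM UTC (Nov 3).
Add 7 hours and 25 minutes leg 3 → 8:26 AM UTC.
Delhi is UTC+5:30, so local arrival = 8:26 AM + 5:30 = 1:56 PM on Nov 3.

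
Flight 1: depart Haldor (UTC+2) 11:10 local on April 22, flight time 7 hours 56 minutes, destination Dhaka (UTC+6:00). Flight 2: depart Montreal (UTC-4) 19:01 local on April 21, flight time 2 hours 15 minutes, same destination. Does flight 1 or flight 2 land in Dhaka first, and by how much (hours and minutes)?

Flight 1 in UTC: 11:10 − 2:00 = 09:10 on Apr 22.
+7 hours 56 minutes → arrive 17:06 UTC on Apr 22.
Flight 2 in UTC: 19:01 + 4:00 = 23:01 on Apr 21.
+2 hours and 15 minutes → arrive 01:16 UTC on Apr 22.
Flight 2 lands earlier by 15 hours 50 minutes.

the second, by 15 hours 50 minutes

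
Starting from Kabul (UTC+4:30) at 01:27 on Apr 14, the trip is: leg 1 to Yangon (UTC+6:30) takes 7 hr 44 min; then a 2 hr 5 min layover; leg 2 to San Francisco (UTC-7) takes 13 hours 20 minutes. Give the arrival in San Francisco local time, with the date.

Convert departure to UTC: 01:27 − 4:30 = 20:57 UTC on Apr 13.
Add 7 hours and 44 minutes leg 1 → 04:41 UTC (Apr 14).
Add 2 hours and 5 minutes layover in Yangon → 06:46 UTC.
Add 13 hours 20 minutes leg 2 → 20:06 UTC.
San Francisco is UTC−7:00, so local arrival = 20:06 − 7:00 = 13:06 on Apr 14.

13:06 on April 14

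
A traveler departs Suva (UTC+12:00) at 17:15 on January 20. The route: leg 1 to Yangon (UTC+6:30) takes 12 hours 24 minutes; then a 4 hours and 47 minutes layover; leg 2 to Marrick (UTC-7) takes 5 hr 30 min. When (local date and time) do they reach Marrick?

Convert departure to UTC: 17:15 − 12:00 = 05:15 UTC on Jan 20.
Add 12 hours and 24 minutes leg 1 → 17:39 UTC.
Add 4 hours and 47 minutes layover in Yangon → 22:26 UTC.
Add 5 hours and 30 minutes leg 2 → 03:56 UTC (Jan 21).
Marrick is UTC−7:00, so local arrival = 03:56 − 7:00 = 20:56 on Jan 20.

20:56 on January 20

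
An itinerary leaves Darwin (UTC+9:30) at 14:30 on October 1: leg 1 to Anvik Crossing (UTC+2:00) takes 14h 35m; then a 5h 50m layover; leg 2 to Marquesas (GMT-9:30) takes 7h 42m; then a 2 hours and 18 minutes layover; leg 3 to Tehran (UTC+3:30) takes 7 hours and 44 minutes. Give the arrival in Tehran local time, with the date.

Convert departure to UTC: 14:30 − 9:30 = 05:00 UTC on Oct 1.
Add 14 hours and 35 minutes leg 1 → 19:35 UTC.
Add 5 hours 50 minutes layover in Anvik Crossing → 01:25 UTC (Oct 2).
Add 7 hours 42 minutes leg 2 → 09:07 UTC.
Add 2 hours and 18 minutes layover in Marquesas → 11:25 UTC.
Add 7 hours and 44 minutes leg 3 → 19:09 UTC.
Tehran is UTC+3:30, so local arrival = 19:09 + 3:30 = 22:39 on Oct 2.

22:39 on October 2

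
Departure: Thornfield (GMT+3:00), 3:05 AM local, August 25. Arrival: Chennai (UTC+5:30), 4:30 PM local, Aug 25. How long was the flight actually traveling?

Chennai is 2:30 ahead of Thornfield.
Clock-face elapsed time (ignoring zones) is 13 hours 25 minutes.
Actual elapsed = 13 hours 25 minutes − 2:30 = 10 hours 55 minutes.

10 hours 55 minutes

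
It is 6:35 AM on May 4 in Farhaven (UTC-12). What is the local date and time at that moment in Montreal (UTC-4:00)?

2:35 PM on May 4

In UTC: 6:35 AM + 12:00 = 6:35 PM on May 4.
Montreal is UTC−4:00: 6:35 PM − 4:00 = 2:35 PM on May 4.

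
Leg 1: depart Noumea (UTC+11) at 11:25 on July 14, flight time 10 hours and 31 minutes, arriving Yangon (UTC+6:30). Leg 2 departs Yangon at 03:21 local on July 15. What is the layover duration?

9 hours 55 minutes

Convert departure to UTC: 11:25 − 11:00 = 00:25 UTC on Jul 14.
Add 10 hours 31 minutes flight time → 10:56 UTC.
Yangon is UTC+6:30, so local arrival = 10:56 + 6:30 = 17:26 on Jul 14.
Layover = 03:21 − 17:26 (+1 day) = 9 hours 55 minutes.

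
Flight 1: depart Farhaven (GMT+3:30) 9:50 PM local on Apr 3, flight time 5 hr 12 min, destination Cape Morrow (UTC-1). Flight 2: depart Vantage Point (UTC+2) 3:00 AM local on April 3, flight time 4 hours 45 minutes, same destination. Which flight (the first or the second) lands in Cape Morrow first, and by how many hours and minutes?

Flight 1 in UTC: 9:50 PM − 3:30 = 6:20 PM on Apr 3.
+5 hours 12 minutes → arrive 11:32 PM UTC on Apr 3.
Flight 2 in UTC: 3:00 AM − 2:00 = 1:00 AM on Apr 3.
+4 hours 45 minutes → arrive 5:45 AM UTC on Apr 3.
Flight 2 lands earlier by 17 hours 47 minutes.

the second, by 17 hours 47 minutes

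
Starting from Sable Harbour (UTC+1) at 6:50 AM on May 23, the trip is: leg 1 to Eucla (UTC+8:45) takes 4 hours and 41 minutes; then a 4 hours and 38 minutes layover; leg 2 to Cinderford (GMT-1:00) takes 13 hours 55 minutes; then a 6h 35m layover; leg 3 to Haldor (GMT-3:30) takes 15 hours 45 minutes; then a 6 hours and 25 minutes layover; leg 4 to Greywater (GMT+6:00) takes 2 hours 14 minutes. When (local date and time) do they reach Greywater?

Convert departure to UTC: 6:50 AM − 1:00 = 5:50 AM UTC on May 23.
Add 4 hours 41 minutes leg 1 → 10:31 AM UTC.
Add 4 hours and 38 minutes layover in Eucla → 3:09 PM UTC.
Add 13 hours 55 minutes leg 2 → 5:04 AM UTC (May 24).
Add 6 hours and 35 minutes layover in Cinderford → 11:39 AM UTC.
Add 15 hours 45 minutes leg 3 → 3:24 AM UTC (May 25).
Add 6 hours and 25 minutes layover in Haldor → 9:49 AM UTC.
Add 2 hours and 14 minutes leg 4 → 12:03 PM UTC.
Greywater is UTC+6:00, so local arrival = 12:03 PM + 6:00 = 6:03 PM on May 25.

6:03 PM on May 25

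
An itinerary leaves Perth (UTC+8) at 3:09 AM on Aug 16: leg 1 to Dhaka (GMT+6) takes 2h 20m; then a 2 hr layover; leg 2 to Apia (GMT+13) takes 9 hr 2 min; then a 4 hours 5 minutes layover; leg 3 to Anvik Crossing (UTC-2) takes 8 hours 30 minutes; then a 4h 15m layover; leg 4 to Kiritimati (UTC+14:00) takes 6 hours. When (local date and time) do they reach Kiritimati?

Convert departure to UTC: 3:09 AM − 8:00 = 7:09 PM UTC on Aug 15.
Add 2 hours and 20 minutes leg 1 → 9:29 PM UTC.
Add 2 hours layover in Dhaka → 11:29 PM UTC.
Add 9 hours and 2 minutes leg 2 → 8:31 AM UTC (Aug 16).
Add 4 hours 5 minutes layover in Apia → 12:36 PM UTC.
Add 8 hours 30 minutes leg 3 → 9:06 PM UTC.
Add 4 hours 15 minutes layover in Anvik Crossing → 1:21 AM UTC (Aug 17).
Add 6 hours leg 4 → 7:21 AM UTC.
Kiritimati is UTC+14:00, so local arrival = 7:21 AM + 14:00 = 9:21 PM on Aug 17.

9:21 PM on August 17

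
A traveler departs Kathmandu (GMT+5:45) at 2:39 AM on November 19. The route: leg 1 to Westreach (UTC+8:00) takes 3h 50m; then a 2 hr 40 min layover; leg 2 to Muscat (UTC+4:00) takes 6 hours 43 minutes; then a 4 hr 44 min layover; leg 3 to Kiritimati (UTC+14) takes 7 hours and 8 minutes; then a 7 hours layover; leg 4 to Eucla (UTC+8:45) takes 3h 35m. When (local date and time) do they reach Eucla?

Convert departure to UTC: 2:39 AM − 5:45 = 8:54 PM UTC on Nov 18.
Add 3 hours and 50 minutes leg 1 → 12:44 AM UTC (Nov 19).
Add 2 hours 40 minutes layover in Westreach → 3:24 AM UTC.
Add 6 hours and 43 minutes leg 2 → 10:07 AM UTC.
Add 4 hours 44 minutes layover in Muscat → 2:51 PM UTC.
Add 7 hours and 8 minutes leg 3 → 9:59 PM UTC.
Add 7 hours layover in Kiritimati → 4:59 AM UTC (Nov 20).
Add 3 hours and 35 minutes leg 4 → 8:34 AM UTC.
Eucla is UTC+8:45, so local arrival = 8:34 AM + 8:45 = 5:19 PM on Nov 20.

5:19 PM on November 20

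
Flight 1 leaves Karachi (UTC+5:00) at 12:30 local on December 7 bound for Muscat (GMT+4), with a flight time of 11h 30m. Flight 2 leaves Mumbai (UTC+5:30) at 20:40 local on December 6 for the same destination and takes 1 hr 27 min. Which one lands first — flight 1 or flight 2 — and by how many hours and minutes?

the second, by 26 hours 23 minutes

Flight 1 in UTC: 12:30 − 5:00 = 07:30 on Dec 7.
+11 hours 30 minutes → arrive 19:00 UTC on Dec 7.
Flight 2 in UTC: 20:40 − 5:30 = 15:10 on Dec 6.
+1 hour and 27 minutes → arrive 16:37 UTC on Dec 6.
Flight 2 lands earlier by 26 hours 23 minutes.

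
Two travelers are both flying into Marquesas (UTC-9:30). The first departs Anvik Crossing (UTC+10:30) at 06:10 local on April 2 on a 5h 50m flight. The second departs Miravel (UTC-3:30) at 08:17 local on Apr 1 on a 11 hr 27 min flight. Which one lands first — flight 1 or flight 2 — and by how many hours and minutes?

Flight 1 in UTC: 06:10 − 10:30 = 19:40 on Apr 1.
+5 hours and 50 minutes → arrive 01:30 UTC on Apr 2.
Flight 2 in UTC: 08:17 + 3:30 = 11:47 on Apr 1.
+11 hours 27 minutes → arrive 23:14 UTC on Apr 1.
Flight 2 lands earlier by 2 hours 16 minutes.

the second, by 2 hours 16 minutes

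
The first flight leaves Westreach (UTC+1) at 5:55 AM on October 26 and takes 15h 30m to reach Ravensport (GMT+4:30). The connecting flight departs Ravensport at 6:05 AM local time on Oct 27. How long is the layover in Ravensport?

Convert departure to UTC: 5:55 AM − 1:00 = 4:55 AM UTC on Oct 26.
Add 15 hours 30 minutes flight time → 8:25 PM UTC.
Ravensport is UTC+4:30, so local arrival = 8:25 PM + 4:30 = 12:55 AM on Oct 27.
Layover = 6:05 AM − 12:55 AM = 5 hours 10 minutes.

5 hours 10 minutes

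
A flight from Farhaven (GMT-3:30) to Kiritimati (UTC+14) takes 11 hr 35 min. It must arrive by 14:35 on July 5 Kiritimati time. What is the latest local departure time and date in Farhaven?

09:30 on Jul 4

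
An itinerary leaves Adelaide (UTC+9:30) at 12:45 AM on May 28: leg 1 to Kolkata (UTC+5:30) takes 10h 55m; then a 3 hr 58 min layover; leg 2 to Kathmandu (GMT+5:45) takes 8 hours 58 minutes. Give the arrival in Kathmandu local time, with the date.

8:51 PM on May 28

Convert departure to UTC: 12:45 AM − 9:30 = 3:15 PM UTC on May 27.
Add 10 hours 55 minutes leg 1 → 2:10 AM UTC (May 28).
Add 3 hours 58 minutes layover in Kolkata → 6:08 AM UTC.
Add 8 hours and 58 minutes leg 2 → 3:06 PM UTC.
Kathmandu is UTC+5:45, so local arrival = 3:06 PM + 5:45 = 8:51 PM on May 28.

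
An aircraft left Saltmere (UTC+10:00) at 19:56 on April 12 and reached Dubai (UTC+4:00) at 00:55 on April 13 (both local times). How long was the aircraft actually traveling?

Departure in UTC: 19:56 − 10:00 = 09:56 on Apr 12.
Arrival in UTC: 00:55 − 4:00 = 20:55 on Apr 12.
Elapsed = 20:55 − 09:56 = 10 hours 59 minutes.

10 hours 59 minutes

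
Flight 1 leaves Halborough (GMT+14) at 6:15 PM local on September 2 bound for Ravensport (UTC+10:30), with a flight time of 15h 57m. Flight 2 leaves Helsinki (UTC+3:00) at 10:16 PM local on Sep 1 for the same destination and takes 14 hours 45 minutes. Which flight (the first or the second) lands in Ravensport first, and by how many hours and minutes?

Flight 1 in UTC: 6:15 PM − 14:00 = 4:15 AM on Sep 2.
+15 hours 57 minutes → arrive 8:12 PM UTC on Sep 2.
Flight 2 in UTC: 10:16 PM − 3:00 = 7:16 PM on Sep 1.
+14 hours and 45 minutes → arrive 10:01 AM UTC on Sep 2.
Flight 2 lands earlier by 10 hours 11 minutes.

the second, by 10 hours 11 minutes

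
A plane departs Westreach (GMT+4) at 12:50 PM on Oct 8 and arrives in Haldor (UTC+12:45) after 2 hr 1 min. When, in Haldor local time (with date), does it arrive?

Convert departure to UTC: 12:50 PM − 4:00 = 8:50 AM UTC on Oct 8.
Add 2 hours 1 minute travel time → 10:51 AM UTC.
Haldor is UTC+12:45, so local arrival = 10:51 AM + 12:45 = 11:36 PM on Oct 8.

11:36 PM on Oct 8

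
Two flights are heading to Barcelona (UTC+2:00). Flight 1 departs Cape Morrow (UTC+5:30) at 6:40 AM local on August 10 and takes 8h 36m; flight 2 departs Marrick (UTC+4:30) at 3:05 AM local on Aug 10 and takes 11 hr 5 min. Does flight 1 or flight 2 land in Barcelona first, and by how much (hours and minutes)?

the second, by 6 minutes

Flight 1 in UTC: 6:40 AM − 5:30 = 1:10 AM on Aug 10.
+8 hours 36 minutes → arrive 9:46 AM UTC on Aug 10.
Flight 2 in UTC: 3:05 AM − 4:30 = 10:35 PM on Aug 9.
+11 hours 5 minutes → arrive 9:40 AM UTC on Aug 10.
Flight 2 lands earlier by 6 minutes.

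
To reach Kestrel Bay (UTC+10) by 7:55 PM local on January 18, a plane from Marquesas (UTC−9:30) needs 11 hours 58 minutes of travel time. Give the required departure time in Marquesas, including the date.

Target arrival in UTC: 7:55 PM − 10:00 = 9:55 AM on Jan 18.
Subtract 11 hours 58 minutes → departure 9:57 PM UTC on Jan 17.
Marquesas is UTC−9:30: 9:57 PM − 9:30 = 12:27 PM on Jan 17.

12:27 PM on Jan 17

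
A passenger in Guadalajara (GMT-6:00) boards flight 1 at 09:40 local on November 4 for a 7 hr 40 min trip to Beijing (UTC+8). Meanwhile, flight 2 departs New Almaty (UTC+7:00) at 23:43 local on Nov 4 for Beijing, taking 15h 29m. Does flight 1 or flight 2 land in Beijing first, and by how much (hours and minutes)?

Flight 1 in UTC: 09:40 + 6:00 = 15:40 on Nov 4.
+7 hours 40 minutes → arrive 23:20 UTC on Nov 4.
Flight 2 in UTC: 23:43 − 7:00 = 16:43 on Nov 4.
+15 hours and 29 minutes → arrive 08:12 UTC on Nov 5.
Flight 1 lands earlier by 8 hours 52 minutes.

the first, by 8 hours 52 minutes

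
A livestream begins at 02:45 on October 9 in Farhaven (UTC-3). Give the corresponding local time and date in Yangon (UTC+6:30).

12:15 on October 9

Yangon is 9:30 ahead of Farhaven.
Shift by the zone difference: 02:45 + 9:30 = 12:15 on Oct 9 in Yangon.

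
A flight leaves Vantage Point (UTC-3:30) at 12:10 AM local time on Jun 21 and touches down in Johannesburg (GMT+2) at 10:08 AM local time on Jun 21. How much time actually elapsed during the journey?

4 hours 28 minutes

Departure in UTC: 12:10 AM + 3:30 = 3:40 AM on Jun 21.
Arrival in UTC: 10:08 AM − 2:00 = 8:08 AM on Jun 21.
Elapsed = 8:08 AM − 3:40 AM = 4 hours 28 minutes.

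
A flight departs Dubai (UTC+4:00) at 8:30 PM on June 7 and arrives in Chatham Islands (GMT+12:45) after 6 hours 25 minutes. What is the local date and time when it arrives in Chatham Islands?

11:40 AM on June 8

Convert departure to UTC: 8:30 PM − 4:00 = 4:30 PM UTC on Jun 7.
Add 6 hours and 25 minutes travel time → 10:55 PM UTC.
Chatham Islands is UTC+12:45, so local arrival = 10:55 PM + 12:45 = 11:40 AM on Jun 8.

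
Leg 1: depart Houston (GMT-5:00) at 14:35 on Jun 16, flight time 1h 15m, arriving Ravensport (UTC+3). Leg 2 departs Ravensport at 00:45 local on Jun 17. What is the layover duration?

Convert departure to UTC: 14:35 + 5:00 = 19:35 UTC on Jun 16.
Add 1 hour and 15 minutes flight time → 20:50 UTC.
Ravensport is UTC+3:00, so local arrival = 20:50 + 3:00 = 23:50 on Jun 16.
Layover = 00:45 − 23:50 (+1 day) = 55 minutes.

55 minutes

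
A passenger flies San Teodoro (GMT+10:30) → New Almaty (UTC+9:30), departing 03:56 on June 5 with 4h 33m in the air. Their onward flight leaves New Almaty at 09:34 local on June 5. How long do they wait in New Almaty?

2 hours 5 minutes

Convert departure to UTC: 03:56 − 10:30 = 17:26 UTC on Jun 4.
Add 4 hours and 33 minutes flight time → 21:59 UTC.
New Almaty is UTC+9:30, so local arrival = 21:59 + 9:30 = 07:29 on Jun 5.
Layover = 09:34 − 07:29 = 2 hours 5 minutes.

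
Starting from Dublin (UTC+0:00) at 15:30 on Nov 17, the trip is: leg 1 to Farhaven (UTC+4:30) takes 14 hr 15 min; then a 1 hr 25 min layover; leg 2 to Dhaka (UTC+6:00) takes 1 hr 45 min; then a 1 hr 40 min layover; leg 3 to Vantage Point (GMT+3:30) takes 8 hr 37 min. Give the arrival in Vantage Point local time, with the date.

Dublin is at UTC+0, so departure is already 15:30 UTC on Nov 17.
Add 14 hours 15 minutes leg 1 → 05:45 UTC (Nov 18).
Add 1 hour 25 minutes layover in Farhaven → 07:10 UTC.
Add 1 hour 45 minutes leg 2 → 08:55 UTC.
Add 1 hour and 40 minutes layover in Dhaka → 10:35 UTC.
Add 8 hours and 37 minutes leg 3 → 19:12 UTC.
Vantage Point is UTC+3:30, so local arrival = 19:12 + 3:30 = 22:42 on Nov 18.

22:42 on November 18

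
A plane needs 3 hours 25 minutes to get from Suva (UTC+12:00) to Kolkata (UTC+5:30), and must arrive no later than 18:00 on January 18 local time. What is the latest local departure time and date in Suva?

21:05 on January 18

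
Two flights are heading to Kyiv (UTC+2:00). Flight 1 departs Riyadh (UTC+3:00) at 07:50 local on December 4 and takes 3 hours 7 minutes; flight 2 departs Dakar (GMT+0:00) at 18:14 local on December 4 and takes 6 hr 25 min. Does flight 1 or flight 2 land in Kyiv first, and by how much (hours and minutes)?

the first, by 16 hours 42 minutes

Flight 1 in UTC: 07:50 − 3:00 = 04:50 on Dec 4.
+3 hours and 7 minutes → arrive 07:57 UTC on Dec 4.
Flight 2 departs at 18:14 UTC (Dec 4).
+6 hours and 25 minutes → arrive 00:39 UTC on Dec 5.
Flight 1 lands earlier by 16 hours 42 minutes.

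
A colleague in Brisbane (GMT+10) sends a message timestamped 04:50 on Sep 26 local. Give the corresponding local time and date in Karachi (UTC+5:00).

In UTC: 04:50 − 10:00 = 18:50 on Sep 25.
Karachi is UTC+5:00: 18:50 + 5:00 = 23:50 on Sep 25.

23:50 on Sep 25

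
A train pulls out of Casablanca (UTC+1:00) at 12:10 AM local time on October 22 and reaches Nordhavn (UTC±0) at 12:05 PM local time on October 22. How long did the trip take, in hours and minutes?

Departure in UTC: 12:10 AM − 1:00 = 11:10 PM on Oct 21.
Arrival is already UTC: 12:05 PM on Oct 22.
Elapsed = 12:05 PM − 11:10 PM (+1 day) = 12 hours 55 minutes.

12 hours 55 minutes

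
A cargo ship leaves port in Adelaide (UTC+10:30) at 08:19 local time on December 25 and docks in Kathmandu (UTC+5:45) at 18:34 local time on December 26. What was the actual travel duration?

39 hours

Departure in UTC: 08:19 − 10:30 = 21:49 on Dec 24.
Arrival in UTC: 18:34 − 5:45 = 12:49 on Dec 26.
Elapsed = 12:49 − 21:49 (+2 days) = 39 hours.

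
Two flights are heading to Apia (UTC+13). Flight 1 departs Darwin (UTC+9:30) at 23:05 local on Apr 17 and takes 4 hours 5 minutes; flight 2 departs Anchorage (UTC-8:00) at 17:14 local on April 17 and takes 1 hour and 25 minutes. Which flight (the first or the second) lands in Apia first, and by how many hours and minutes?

Flight 1 in UTC: 23:05 − 9:30 = 13:35 on Apr 17.
+4 hours and 5 minutes → arrive 17:40 UTC on Apr 17.
Flight 2 in UTC: 17:14 + 8:00 = 01:14 on Apr 18.
+1 hour 25 minutes → arrive 02:39 UTC on Apr 18.
Flight 1 lands earlier by 8 hours 59 minutes.

the first, by 8 hours 59 minutes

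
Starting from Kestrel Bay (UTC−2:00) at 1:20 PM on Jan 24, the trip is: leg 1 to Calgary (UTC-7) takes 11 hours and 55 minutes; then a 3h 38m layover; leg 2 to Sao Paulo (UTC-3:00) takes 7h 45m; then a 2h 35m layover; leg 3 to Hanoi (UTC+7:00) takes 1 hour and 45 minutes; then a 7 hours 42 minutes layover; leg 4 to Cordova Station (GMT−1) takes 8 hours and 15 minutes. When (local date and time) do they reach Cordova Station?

Convert departure to UTC: 1:20 PM + 2:00 = 3:20 PM UTC on Jan 24.
Add 11 hours and 55 minutes leg 1 → 3:15 AM UTC (Jan 25).
Add 3 hours and 38 minutes layover in Calgary → 6:53 AM UTC.
Add 7 hours and 45 minutes leg 2 → 2:38 PM UTC.
Add 2 hours and 35 minutes layover in Sao Paulo → 5:13 PM UTC.
Add 1 hour and 45 minutes leg 3 → 6:58 PM UTC.
Add 7 hours and 42 minutes layover in Hanoi → 2:40 AM UTC (Jan 26).
Add 8 hours 15 minutes leg 4 → 10:55 AM UTC.
Cordova Station is UTC−1:00, so local arrival = 10:55 AM − 1:00 = 9:55 AM on Jan 26.

9:55 AM on January 26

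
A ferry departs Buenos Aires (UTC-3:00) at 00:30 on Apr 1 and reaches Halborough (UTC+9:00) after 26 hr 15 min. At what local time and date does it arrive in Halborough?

Halborough is 12:00 ahead of Buenos Aires.
After 26 hours and 15 minutes it is 02:45 (Apr 2) in Buenos Aires.
Shift by the zone difference: 02:45 + 12:00 = 14:45 on Apr 2 in Halborough.

14:45 on April 2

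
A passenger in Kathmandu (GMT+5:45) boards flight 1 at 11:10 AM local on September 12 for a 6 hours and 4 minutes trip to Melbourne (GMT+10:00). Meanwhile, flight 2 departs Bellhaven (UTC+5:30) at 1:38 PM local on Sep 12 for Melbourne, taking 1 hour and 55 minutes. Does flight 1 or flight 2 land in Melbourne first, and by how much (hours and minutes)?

the second, by 1 hour 26 minutes

Flight 1 in UTC: 11:10 AM − 5:45 = 5:25 AM on Sep 12.
+6 hours and 4 minutes → arrive 11:29 AM UTC on Sep 12.
Flight 2 in UTC: 1:38 PM − 5:30 = 8:08 AM on Sep 12.
+1 hour and 55 minutes → arrive 10:03 AM UTC on Sep 12.
Flight 2 lands earlier by 1 hour 26 minutes.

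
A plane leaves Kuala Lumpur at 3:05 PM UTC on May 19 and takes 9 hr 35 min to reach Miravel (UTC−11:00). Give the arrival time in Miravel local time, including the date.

1:40 PM on May 19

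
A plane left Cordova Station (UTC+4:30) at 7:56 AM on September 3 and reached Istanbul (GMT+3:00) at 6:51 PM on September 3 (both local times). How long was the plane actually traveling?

12 hours 25 minutes

Departure in UTC: 7:56 AM − 4:30 = 3:26 AM on Sep 3.
Arrival in UTC: 6:51 PM − 3:00 = 3:51 PM on Sep 3.
Elapsed = 3:51 PM − 3:26 AM = 12 hours 25 minutes.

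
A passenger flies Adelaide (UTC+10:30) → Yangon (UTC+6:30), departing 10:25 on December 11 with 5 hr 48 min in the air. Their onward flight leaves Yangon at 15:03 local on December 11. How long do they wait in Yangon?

2 hours 50 minutes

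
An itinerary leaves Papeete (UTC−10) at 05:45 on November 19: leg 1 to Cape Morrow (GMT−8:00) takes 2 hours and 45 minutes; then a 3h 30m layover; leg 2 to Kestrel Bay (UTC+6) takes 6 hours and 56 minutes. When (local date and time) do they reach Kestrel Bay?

10:56 on November 20

Convert departure to UTC: 05:45 + 10:00 = 15:45 UTC on Nov 19.
Add 2 hours 45 minutes leg 1 → 18:30 UTC.
Add 3 hours and 30 minutes layover in Cape Morrow → 22:00 UTC.
Add 6 hours and 56 minutes leg 2 → 04:56 UTC (Nov 20).
Kestrel Bay is UTC+6:00, so local arrival = 04:56 + 6:00 = 10:56 on Nov 20.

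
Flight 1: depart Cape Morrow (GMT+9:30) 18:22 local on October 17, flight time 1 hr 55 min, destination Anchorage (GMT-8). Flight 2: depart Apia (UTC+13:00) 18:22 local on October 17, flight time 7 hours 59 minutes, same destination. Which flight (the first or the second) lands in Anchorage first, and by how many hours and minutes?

the first, by 2 hours 34 minutes

Flight 1 in UTC: 18:22 − 9:30 = 08:52 on Oct 17.
+1 hour 55 minutes → arrive 10:47 UTC on Oct 17.
Flight 2 in UTC: 18:22 − 13:00 = 05:22 on Oct 17.
+7 hours 59 minutes → arrive 13:21 UTC on Oct 17.
Flight 1 lands earlier by 2 hours 34 minutes.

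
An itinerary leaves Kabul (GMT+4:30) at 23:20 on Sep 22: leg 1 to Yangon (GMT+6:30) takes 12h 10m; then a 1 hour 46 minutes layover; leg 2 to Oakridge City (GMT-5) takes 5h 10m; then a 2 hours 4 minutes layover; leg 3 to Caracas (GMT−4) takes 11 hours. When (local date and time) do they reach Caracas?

23:00 on September 23

Convert departure to UTC: 23:20 − 4:30 = 18:50 UTC on Sep 22.
Add 12 hours 10 minutes leg 1 → 07:00 UTC (Sep 23).
Add 1 hour and 46 minutes layover in Yangon → 08:46 UTC.
Add 5 hours 10 minutes leg 2 → 13:56 UTC.
Add 2 hours 4 minutes layover in Oakridge City → 16:00 UTC.
Add 11 hours leg 3 → 03:00 UTC (Sep 24).
Caracas is UTC−4:00, so local arrival = 03:00 − 4:00 = 23:00 on Sep 23.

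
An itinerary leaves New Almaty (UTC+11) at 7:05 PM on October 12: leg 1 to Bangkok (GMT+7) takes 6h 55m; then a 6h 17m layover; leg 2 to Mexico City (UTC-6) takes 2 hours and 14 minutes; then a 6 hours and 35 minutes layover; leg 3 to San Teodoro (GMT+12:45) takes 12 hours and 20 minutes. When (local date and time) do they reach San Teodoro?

Convert departure to UTC: 7:05 PM − 11:00 = 8:05 AM UTC on Oct 12.
Add 6 hours and 55 minutes leg 1 → 3:00 PM UTC.
Add 6 hours and 17 minutes layover in Bangkok → 9:17 PM UTC.
Add 2 hours and 14 minutes leg 2 → 11:31 PM UTC.
Add 6 hours and 35 minutes layover in Mexico City → 6:06 AM UTC (Oct 13).
Add 12 hours 20 minutes leg 3 → 6:26 PM UTC.
San Teodoro is UTC+12:45, so local arrival = 6:26 PM + 12:45 = 7:11 AM on Oct 14.

7:11 AM on October 14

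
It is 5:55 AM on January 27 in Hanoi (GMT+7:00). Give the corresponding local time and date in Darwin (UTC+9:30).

In UTC: 5:55 AM − 7:00 = 10:55 PM on Jan 26.
Darwin is UTC+9:30: 10:55 PM + 9:30 = 8:25 AM on Jan 27.

8:25 AM on Jan 27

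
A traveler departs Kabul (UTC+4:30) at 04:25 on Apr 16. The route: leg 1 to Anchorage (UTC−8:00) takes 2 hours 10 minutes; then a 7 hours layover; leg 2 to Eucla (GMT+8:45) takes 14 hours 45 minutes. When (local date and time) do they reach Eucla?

08:35 on Apr 17

Convert departure to UTC: 04:25 − 4:30 = 23:55 UTC on Apr 15.
Add 2 hours and 10 minutes leg 1 → 02:05 UTC (Apr 16).
Add 7 hours layover in Anchorage → 09:05 UTC.
Add 14 hours 45 minutes leg 2 → 23:50 UTC.
Eucla is UTC+8:45, so local arrival = 23:50 + 8:45 = 08:35 on Apr 17.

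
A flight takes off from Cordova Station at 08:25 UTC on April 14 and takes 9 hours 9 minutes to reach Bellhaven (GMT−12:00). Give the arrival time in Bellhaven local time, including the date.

Departure is given in UTC: 08:25 on Apr 14.
Add 9 hours and 9 minutes → 17:34 UTC.
Bellhaven is UTC−12:00: 17:34 − 12:00 = 05:34 on Apr 14.

05:34 on Apr 14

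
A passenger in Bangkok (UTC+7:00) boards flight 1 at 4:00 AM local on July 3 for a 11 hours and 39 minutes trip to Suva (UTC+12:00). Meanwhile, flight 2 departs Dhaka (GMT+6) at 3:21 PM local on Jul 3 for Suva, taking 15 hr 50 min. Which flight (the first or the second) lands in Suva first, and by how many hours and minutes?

the first, by 16 hours 32 minutes

Flight 1 in UTC: 4:00 AM − 7:00 = 9:00 PM on Jul 2.
+11 hours 39 minutes → arrive 8:39 AM UTC on Jul 3.
Flight 2 in UTC: 3:21 PM − 6:00 = 9:21 AM on Jul 3.
+15 hours and 50 minutes → arrive 1:11 AM UTC on Jul 4.
Flight 1 lands earlier by 16 hours 32 minutes.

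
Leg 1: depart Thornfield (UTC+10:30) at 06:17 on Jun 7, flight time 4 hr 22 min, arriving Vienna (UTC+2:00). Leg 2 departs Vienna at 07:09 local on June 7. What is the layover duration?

5 hours

Convert departure to UTC: 06:17 − 10:30 = 19:47 UTC on Jun 6.
Add 4 hours and 22 minutes flight time → 00:09 UTC (Jun 7).
Vienna is UTC+2:00, so local arrival = 00:09 + 2:00 = 02:09 on Jun 7.
Layover = 07:09 − 02:09 = 5 hours.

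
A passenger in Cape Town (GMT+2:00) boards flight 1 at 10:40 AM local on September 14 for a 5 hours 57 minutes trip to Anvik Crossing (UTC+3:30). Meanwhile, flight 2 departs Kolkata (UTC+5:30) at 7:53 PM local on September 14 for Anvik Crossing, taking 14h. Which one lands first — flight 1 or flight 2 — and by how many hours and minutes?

Flight 1 in UTC: 10:40 AM − 2:00 = 8:40 AM on Sep 14.
+5 hours and 57 minutes → arrive 2:37 PM UTC on Sep 14.
Flight 2 in UTC: 7:53 PM − 5:30 = 2:23 PM on Sep 14.
+14 hours → arrive 4:23 AM UTC on Sep 15.
Flight 1 lands earlier by 13 hours 46 minutes.

the first, by 13 hours 46 minutes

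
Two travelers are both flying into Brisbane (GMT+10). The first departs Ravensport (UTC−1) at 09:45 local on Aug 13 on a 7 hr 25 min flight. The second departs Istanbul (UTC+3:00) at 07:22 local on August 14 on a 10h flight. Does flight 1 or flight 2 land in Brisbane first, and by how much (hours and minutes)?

the first, by 20 hours 12 minutes

Flight 1 in UTC: 09:45 + 1:00 = 10:45 on Aug 13.
+7 hours 25 minutes → arrive 18:10 UTC on Aug 13.
Flight 2 in UTC: 07:22 − 3:00 = 04:22 on Aug 14.
+10 hours → arrive 14:22 UTC on Aug 14.
Flight 1 lands earlier by 20 hours 12 minutes.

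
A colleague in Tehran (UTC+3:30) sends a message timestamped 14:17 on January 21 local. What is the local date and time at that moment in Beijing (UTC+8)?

Beijing is 4:30 ahead of Tehran.
Shift by the zone difference: 14:17 + 4:30 = 18:47 on Jan 21 in Beijing.

18:47 on January 21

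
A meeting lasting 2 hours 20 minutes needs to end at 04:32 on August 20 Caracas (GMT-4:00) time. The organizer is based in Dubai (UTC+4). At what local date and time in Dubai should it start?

Target end time in UTC: 04:32 + 4:00 = 08:32 on Aug 20.
Subtract 2 hours 20 minutes → start 06:12 UTC on Aug 20.
Dubai is UTC+4:00: 06:12 + 4:00 = 10:12 on Aug 20.

10:12 on August 20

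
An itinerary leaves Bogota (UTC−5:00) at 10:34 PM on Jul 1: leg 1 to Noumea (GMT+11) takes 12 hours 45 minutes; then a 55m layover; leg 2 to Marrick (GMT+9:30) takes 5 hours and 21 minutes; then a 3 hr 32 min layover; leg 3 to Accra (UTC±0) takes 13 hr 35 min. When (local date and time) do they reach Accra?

3:42 PM on Jul 3

Convert departure to UTC: 10:34 PM + 5:00 = 3:34 AM UTC on Jul 2.
Add 12 hours and 45 minutes leg 1 → 4:19 PM UTC.
Add 55 minutes layover in Noumea → 5:14 PM UTC.
Add 5 hours 21 minutes leg 2 → 10:35 PM UTC.
Add 3 hours 32 minutes layover in Marrick → 2:07 AM UTC (Jul 3).
Add 13 hours and 35 minutes leg 3 → 3:42 PM UTC.
Accra is UTC+0, so local arrival is the same: 3:42 PM on Jul 3.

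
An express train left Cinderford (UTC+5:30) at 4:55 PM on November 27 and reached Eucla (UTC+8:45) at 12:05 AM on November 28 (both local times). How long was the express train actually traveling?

3 hours 55 minutes

Departure in UTC: 4:55 PM − 5:30 = 11:25 AM on Nov 27.
Arrival in UTC: 12:05 AM − 8:45 = 3:20 PM on Nov 27.
Elapsed = 3:20 PM − 11:25 AM = 3 hours 55 minutes.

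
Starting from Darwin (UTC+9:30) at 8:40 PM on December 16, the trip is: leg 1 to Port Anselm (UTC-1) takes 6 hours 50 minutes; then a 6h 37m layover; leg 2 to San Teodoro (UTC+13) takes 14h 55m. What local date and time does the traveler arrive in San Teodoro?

4:32 AM on December 18

Convert departure to UTC: 8:40 PM − 9:30 = 11:10 AM UTC on Dec 16.
Add 6 hours 50 minutes leg 1 → 6:00 PM UTC.
Add 6 hours and 37 minutes layover in Port Anselm → 12:37 AM UTC (Dec 17).
Add 14 hours 55 minutes leg 2 → 3:32 PM UTC.
San Teodoro is UTC+13:00, so local arrival = 3:32 PM + 13:00 = 4:32 AM on Dec 18.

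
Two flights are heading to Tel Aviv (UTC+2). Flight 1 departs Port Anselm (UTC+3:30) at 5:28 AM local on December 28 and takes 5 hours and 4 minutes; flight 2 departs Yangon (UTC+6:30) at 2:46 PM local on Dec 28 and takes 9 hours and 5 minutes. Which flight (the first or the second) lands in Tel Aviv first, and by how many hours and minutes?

Flight 1 in UTC: 5:28 AM − 3:30 = 1:58 AM on Dec 28.
+5 hours 4 minutes → arrive 7:02 AM UTC on Dec 28.
Flight 2 in UTC: 2:46 PM − 6:30 = 8:16 AM on Dec 28.
+9 hours and 5 minutes → arrive 5:21 PM UTC on Dec 28.
Flight 1 lands earlier by 10 hours 19 minutes.

the first, by 10 hours 19 minutes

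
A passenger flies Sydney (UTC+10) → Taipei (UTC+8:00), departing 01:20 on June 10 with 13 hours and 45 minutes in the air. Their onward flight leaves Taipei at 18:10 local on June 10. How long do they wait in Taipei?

5 hours 5 minutes

Convert departure to UTC: 01:20 − 10:00 = 15:20 UTC on Jun 9.
Add 13 hours and 45 minutes flight time → 05:05 UTC (Jun 10).
Taipei is UTC+8:00, so local arrival = 05:05 + 8:00 = 13:05 on Jun 10.
Layover = 18:10 − 13:05 = 5 hours 5 minutes.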